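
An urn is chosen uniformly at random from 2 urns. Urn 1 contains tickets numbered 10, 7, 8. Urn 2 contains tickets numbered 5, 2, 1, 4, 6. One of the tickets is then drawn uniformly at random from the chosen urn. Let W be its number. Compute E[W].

179/30

E[W | urn 1] = (10+7+8)/3 = 25/3.
E[W | urn 2] = (5+2+1+4+6)/5 = 18/5.
E[W] = (1/2)·(25/3) + (1/2)·(18/5) = 179/30.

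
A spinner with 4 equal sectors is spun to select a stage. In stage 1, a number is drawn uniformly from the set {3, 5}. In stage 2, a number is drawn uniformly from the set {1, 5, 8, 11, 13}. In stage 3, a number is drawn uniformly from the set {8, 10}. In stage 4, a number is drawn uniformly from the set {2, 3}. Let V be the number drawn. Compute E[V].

E[V | stage 1] = (3+5)/2 = 4.
E[V | stage 2] = (1+5+8+11+13)/5 = 38/5.
E[V | stage 3] = (8+10)/2 = 9.
E[V | stage 4] = (2+3)/2 = 5/2.
E[V] = (1/4)·(4) + (1/4)·(38/5) + (1/4)·(9) + (1/4)·(5/2) = 231/40.

231/40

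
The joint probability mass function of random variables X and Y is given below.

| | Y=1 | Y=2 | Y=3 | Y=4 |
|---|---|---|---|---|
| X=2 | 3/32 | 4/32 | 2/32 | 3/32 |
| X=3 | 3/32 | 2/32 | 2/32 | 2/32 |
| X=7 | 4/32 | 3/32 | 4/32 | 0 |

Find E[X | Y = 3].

19/4

P(Y = 3) = 1/4.
Σ X·P over the event = 2·(2/32) + 3·(2/32) + 7·(4/32) = 19/16.
E[X | Y = 3] = (19/16) / (1/4) = 19/4.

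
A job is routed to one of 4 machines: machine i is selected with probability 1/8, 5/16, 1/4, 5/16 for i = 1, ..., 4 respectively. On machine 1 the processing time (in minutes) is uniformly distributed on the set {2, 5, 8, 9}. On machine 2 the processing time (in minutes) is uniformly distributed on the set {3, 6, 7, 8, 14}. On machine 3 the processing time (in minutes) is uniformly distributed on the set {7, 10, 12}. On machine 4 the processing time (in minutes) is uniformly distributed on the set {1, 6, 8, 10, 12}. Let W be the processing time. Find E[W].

E[W | machine 1] = (2+5+8+9)/4 = 6.
E[W | machine 2] = (3+6+7+8+14)/5 = 38/5.
E[W | machine 3] = (7+10+12)/3 = 29/3.
E[W | machine 4] = (1+6+8+10+12)/5 = 37/5.
E[W] = (1/8)·(6) + (5/16)·(38/5) + (1/4)·(29/3) + (5/16)·(37/5) = 377/48.

377/48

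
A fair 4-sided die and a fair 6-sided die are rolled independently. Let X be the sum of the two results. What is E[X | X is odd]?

6

P(X is odd) = 1/2.
Σ over the event: 3·1/12 + 5·1/6 + 7·1/6 + 9·1/12 = 3.
E[X | X is odd] = (3) / (1/2) = 6.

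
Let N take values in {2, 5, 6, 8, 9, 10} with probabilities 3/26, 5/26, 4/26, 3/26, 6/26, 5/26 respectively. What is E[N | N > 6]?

P(N > 6) = 7/13.
Σ over the event: 8·3/26 + 9·3/13 + 10·5/26 = 64/13.
E[N | N > 6] = (64/13) / (7/13) = 64/7.

64/7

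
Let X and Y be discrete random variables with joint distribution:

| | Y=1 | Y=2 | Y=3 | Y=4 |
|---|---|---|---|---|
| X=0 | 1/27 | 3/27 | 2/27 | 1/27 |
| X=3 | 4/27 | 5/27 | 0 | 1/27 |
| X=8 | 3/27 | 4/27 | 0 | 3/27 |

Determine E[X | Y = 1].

P(Y = 1) = 8/27.
Summing X·P(X=x,Y=y) over the conditioning event gives 4/3.
E[X | Y = 1] = (4/3) / (8/27) = 9/2.

9/2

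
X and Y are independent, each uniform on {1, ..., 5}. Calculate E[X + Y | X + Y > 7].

Outcomes with X + Y > 7: (3,5), (4,4), (4,5), (5,3), (5,4), (5,5), each with probability 1/25.
E[X + Y | X + Y > 7] = (8 + 8 + 9 + 8 + 9 + 10) / 6 = 26/3.

26/3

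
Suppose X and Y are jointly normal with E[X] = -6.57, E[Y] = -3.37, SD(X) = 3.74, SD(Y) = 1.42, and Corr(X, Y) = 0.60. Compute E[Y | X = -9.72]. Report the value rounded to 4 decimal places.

E[Y | X=x] = μ_Y + ρ(σ_Y/σ_X)(x − μ_X) for jointly normal variables.
E[Y | X=-9.72] = -3.37 + (0.60)·(1.42/3.74)·(-9.72 − (-6.57)) = -3.37 + (0.22781)·(-3.15) = -4.0876.

-4.0876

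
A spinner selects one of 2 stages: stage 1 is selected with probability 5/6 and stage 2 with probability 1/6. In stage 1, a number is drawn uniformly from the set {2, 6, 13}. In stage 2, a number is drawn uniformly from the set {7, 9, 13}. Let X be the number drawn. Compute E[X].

67/9

E[X | stage 1] = (2+6+13)/3 = 7.
E[X | stage 2] = (7+9+13)/3 = 29/3.
E[X] = (5/6)·(7) + (1/6)·(29/3) = 67/9.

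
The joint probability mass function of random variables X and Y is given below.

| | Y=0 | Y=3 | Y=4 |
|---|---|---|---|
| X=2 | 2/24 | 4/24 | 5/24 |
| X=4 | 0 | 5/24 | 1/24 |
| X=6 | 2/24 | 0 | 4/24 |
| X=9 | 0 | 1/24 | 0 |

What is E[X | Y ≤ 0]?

P(Y ≤ 0) = 1/6.
Σ X·P over the event = 2·(2/24) + 6·(2/24) = 2/3.
E[X | Y ≤ 0] = (2/3) / (1/6) = 4.

4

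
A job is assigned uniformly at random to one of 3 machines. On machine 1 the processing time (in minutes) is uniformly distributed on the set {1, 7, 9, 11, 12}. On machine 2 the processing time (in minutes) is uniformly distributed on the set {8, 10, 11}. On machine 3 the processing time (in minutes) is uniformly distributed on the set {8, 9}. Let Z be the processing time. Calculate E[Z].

157/18

E[Z | machine 1] = (1+7+9+11+12)/5 = 8.
E[Z | machine 2] = (8+10+11)/3 = 29/3.
E[Z | machine 3] = (8+9)/2 = 17/2.
E[Z] = (1/3)·(8) + (1/3)·(29/3) + (1/3)·(17/2) = 157/18.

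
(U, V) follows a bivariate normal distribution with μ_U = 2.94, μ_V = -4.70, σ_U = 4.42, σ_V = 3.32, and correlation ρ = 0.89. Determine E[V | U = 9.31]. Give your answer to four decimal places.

For a bivariate normal, E[V | U=x] = μ_V + ρ·(σ_V/σ_U)·(x − μ_U).
E[V | U=9.31] = -4.70 + (0.89)·(3.32/4.42)·(9.31 − (2.94)) = -4.70 + (0.66851)·(6.37) = -0.4416.

-0.4416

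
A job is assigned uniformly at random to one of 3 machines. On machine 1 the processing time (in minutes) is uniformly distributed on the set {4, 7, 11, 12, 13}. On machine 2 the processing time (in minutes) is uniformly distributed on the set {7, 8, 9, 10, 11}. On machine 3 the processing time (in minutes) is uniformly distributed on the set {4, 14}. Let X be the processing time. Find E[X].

137/15

E[X | machine 1] = (4+7+11+12+13)/5 = 47/5.
E[X | machine 2] = (7+8+9+10+11)/5 = 9.
E[X | machine 3] = (4+14)/2 = 9.
By the law of total expectation,
E[X] = (1/3)·(47/5) + (1/3)·(9) + (1/3)·(9) = 137/15.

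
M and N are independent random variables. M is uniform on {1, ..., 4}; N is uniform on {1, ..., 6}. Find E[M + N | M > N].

Outcomes with M > N: (2,1), (3,1), (3,2), (4,1), (4,2), (4,3), each with probability 1/24.
E[M + N | M > N] = (3 + 4 + 5 + 5 + 6 + 7) / 6 = 5.

5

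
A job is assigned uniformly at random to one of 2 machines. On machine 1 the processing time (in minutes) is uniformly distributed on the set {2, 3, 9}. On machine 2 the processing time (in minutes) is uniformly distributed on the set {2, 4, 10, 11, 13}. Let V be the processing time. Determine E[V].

E[V | machine 1] = (2+3+9)/3 = 14/3.
E[V | machine 2] = (2+4+10+11+13)/5 = 8.
By the law of total expectation,
E[V] = (1/2)·(14/3) + (1/2)·(8) = 19/3.

19/3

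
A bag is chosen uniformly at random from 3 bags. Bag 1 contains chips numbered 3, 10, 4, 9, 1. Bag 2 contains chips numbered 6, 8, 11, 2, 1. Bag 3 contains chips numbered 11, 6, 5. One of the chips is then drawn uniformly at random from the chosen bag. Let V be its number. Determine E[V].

E[V | bag 1] = (3+10+4+9+1)/5 = 27/5.
E[V | bag 2] = (6+8+11+2+1)/5 = 28/5.
E[V | bag 3] = (11+6+5)/3 = 22/3.
E[V] = (1/3)·(27/5) + (1/3)·(28/5) + (1/3)·(22/3) = 55/9.

55/9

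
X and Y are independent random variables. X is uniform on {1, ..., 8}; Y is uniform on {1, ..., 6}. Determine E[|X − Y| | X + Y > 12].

2

Outcomes with X + Y > 12: (7,6), (8,5), (8,6), each with probability 1/48.
E[|X − Y| | X + Y > 12] = (1 + 3 + 2) / 3 = 2.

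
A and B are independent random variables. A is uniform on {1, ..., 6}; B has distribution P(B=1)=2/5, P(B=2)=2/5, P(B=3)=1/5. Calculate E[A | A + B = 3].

3/2

P(A + B = 3) = 2/15.
Summing A·P(x,y) over outcomes with A + B = 3 gives 1/5.
E[A | A + B = 3] = (1/5) / (2/15) = 3/2.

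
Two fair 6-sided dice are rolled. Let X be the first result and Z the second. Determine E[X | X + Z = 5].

Outcomes with X + Z = 5: (1,4), (2,3), (3,2), (4,1), each with probability 1/36.
E[X | X + Z = 5] = (1 + 2 + 3 + 4) / 4 = 5/2.

5/2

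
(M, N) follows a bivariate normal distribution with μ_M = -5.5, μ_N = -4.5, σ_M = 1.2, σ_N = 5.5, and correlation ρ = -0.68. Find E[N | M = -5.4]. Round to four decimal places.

For a bivariate normal, E[N | M=x] = μ_N + ρ·(σ_N/σ_M)·(x − μ_M).
E[N | M=-5.4] = -4.5 + (-0.68)·(5.5/1.2)·(-5.4 − (-5.5)) = -4.5 + (-3.1167)·(0.1) = -4.8117.

-4.8117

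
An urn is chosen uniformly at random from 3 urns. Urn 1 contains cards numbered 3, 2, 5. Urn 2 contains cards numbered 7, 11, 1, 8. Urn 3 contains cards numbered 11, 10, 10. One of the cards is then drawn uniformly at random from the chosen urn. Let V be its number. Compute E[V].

245/36

E[V | urn 1] = (3+2+5)/3 = 10/3.
E[V | urn 2] = (7+11+1+8)/4 = 27/4.
E[V | urn 3] = (11+10+10)/3 = 31/3.
E[V] = (1/3)·(10/3) + (1/3)·(27/4) + (1/3)·(31/3) = 245/36.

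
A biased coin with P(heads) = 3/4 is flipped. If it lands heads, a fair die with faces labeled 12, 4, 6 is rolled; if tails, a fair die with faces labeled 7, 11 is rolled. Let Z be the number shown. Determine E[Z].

31/4

E[Z | heads] = (12+4+6)/3 = 22/3.
E[Z | tails] = (7+11)/2 = 9.
E[Z] = (3/4)·(22/3) + (1/4)·(9) = 31/4.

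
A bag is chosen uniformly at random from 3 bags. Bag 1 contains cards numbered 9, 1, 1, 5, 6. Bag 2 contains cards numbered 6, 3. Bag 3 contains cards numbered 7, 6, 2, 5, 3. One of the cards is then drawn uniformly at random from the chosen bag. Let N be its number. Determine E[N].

9/2

E[N | bag 1] = (9+1+1+5+6)/5 = 22/5.
E[N | bag 2] = (6+3)/2 = 9/2.
E[N | bag 3] = (7+6+2+5+3)/5 = 23/5.
By the law of total expectation,
E[N] = (1/3)·(22/5) + (1/3)·(9/2) + (1/3)·(23/5) = 9/2.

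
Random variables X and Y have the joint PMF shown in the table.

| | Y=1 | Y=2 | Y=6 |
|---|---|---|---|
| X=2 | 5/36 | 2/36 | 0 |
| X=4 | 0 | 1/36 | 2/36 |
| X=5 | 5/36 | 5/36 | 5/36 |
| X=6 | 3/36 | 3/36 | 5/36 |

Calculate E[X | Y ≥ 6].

P(Y ≥ 6) = 1/3.
Summing X·P(X=x,Y=y) over the conditioning event gives 7/4.
E[X | Y ≥ 6] = (7/4) / (1/3) = 21/4.

21/4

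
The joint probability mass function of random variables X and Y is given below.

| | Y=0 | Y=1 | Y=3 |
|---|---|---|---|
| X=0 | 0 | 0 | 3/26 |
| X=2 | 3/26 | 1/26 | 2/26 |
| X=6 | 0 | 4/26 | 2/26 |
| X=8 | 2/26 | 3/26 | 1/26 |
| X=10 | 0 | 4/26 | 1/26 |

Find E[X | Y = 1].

P(Y = 1) = 6/13.
Σ X·P over the event = 2·(1/26) + 6·(4/26) + 8·(3/26) + 10·(4/26) = 45/13.
E[X | Y = 1] = (45/13) / (6/13) = 15/2.

15/2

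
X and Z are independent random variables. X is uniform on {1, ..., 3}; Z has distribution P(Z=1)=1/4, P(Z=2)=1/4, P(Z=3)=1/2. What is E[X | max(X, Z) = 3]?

9/4

P(max(X, Z) = 3) = 2/3.
Summing X·P(x,y) over outcomes with max(X, Z) = 3 gives 3/2.
E[X | max(X, Z) = 3] = (3/2) / (2/3) = 9/4.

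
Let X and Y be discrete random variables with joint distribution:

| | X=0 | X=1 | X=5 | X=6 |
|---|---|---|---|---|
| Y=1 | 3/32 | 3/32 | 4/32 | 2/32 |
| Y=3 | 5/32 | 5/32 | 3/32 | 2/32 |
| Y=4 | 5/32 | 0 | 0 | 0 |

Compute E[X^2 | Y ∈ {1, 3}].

P(Y ∈ {1, 3}) = 27/32.
Σ X^2·P over the event = 0·(3/32) + 0·(5/32) + 1·(3/32) + 1·(5/32) + 25·(4/32) + 25·(3/32) + 36·(2/32) + 36·(2/32) = 327/32.
E[X^2 | Y ∈ {1, 3}] = (327/32) / (27/32) = 109/9.

109/9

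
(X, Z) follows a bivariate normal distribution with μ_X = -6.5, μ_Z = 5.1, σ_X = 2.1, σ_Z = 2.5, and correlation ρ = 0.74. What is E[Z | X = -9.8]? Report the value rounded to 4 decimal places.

The regression of Z on X has slope ρ·σ_Z/σ_X and passes through (μ_X, μ_Z).
E[Z | X=-9.8] = 5.1 + (0.74)·(2.5/2.1)·(-9.8 − (-6.5)) = 5.1 + (0.88095)·(-3.3) = 2.1929.

2.1929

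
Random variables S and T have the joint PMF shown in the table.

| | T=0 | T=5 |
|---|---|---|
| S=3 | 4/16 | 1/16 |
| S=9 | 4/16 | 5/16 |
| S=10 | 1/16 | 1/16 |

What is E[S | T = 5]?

58/7

P(T = 5) = 7/16.
Σ S·P over the event = 3·(1/16) + 9·(5/16) + 10·(1/16) = 29/8.
E[S | T = 5] = (29/8) / (7/16) = 58/7.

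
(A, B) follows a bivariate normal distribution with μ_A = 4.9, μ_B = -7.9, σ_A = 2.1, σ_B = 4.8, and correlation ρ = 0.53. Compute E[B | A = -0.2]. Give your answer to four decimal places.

For a bivariate normal, E[B | A=x] = μ_B + ρ·(σ_B/σ_A)·(x − μ_A).
E[B | A=-0.2] = -7.9 + (0.53)·(4.8/2.1)·(-0.2 − (4.9)) = -7.9 + (1.21143)·(-5.1) = -14.0783.

-14.0783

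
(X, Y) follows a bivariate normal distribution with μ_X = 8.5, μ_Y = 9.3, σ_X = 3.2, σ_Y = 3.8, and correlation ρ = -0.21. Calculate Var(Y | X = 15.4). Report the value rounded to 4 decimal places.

13.8032

For a bivariate normal, Var(Y | X=x) = σ_Y²(1 − ρ²).
Var(Y | X=15.4) = (3.8)²·(1 − (-0.21)²) = 14.44·0.9559 = 13.8032.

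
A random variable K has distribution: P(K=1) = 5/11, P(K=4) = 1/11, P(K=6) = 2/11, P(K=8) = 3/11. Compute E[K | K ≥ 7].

8

P(K ≥ 7) = 3/11.
Σ over the event: 8·3/11 = 24/11.
E[K | K ≥ 7] = (24/11) / (3/11) = 8.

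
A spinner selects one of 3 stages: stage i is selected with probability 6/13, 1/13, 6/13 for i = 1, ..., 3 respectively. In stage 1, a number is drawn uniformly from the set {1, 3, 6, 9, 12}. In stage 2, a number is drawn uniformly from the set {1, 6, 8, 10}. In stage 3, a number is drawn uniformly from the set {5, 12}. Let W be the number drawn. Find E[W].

E[W | stage 1] = (1+3+6+9+12)/5 = 31/5.
E[W | stage 2] = (1+6+8+10)/4 = 25/4.
E[W | stage 3] = (5+12)/2 = 17/2.
E[W] = (6/13)·(31/5) + (1/13)·(25/4) + (6/13)·(17/2) = 1889/260.

1889/260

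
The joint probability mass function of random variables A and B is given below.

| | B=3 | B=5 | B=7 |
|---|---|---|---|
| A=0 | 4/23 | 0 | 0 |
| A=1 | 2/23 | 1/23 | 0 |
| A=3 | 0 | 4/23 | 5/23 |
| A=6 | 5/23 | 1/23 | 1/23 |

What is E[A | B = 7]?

P(B = 7) = 6/23.
Summing A·P(A=x,B=y) over the conditioning event gives 21/23.
E[A | B = 7] = (21/23) / (6/23) = 7/2.

7/2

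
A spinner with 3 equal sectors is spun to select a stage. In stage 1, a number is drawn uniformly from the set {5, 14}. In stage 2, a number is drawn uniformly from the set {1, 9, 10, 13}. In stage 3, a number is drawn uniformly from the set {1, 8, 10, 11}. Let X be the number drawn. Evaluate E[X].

E[X | stage 1] = (5+14)/2 = 19/2.
E[X | stage 2] = (1+9+10+13)/4 = 33/4.
E[X | stage 3] = (1+8+10+11)/4 = 15/2.
E[X] = (1/3)·(19/2) + (1/3)·(33/4) + (1/3)·(15/2) = 101/12.

101/12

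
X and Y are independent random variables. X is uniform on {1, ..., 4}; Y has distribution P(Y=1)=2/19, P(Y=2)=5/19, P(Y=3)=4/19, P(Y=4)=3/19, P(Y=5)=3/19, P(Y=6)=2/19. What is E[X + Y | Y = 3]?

11/2

P(Y = 3) = 4/19.
Summing (X+Y)·P(x,y) over outcomes with Y = 3 gives 22/19.
E[X + Y | Y = 3] = (22/19) / (4/19) = 11/2.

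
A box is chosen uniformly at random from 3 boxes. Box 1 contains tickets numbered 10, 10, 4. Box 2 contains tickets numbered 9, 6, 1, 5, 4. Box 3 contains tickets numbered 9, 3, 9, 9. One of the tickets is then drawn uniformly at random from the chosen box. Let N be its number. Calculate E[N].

41/6

E[N | box 1] = (10+10+4)/3 = 8.
E[N | box 2] = (9+6+1+5+4)/5 = 5.
E[N | box 3] = (9+3+9+9)/4 = 15/2.
E[N] = (1/3)·(8) + (1/3)·(5) + (1/3)·(15/2) = 41/6.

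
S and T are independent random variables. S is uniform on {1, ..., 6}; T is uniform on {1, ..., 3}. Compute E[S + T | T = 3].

Outcomes with T = 3: (1,3), (2,3), (3,3), (4,3), (5,3), (6,3), each with probability 1/18.
E[S + T | T = 3] = (4 + 5 + 6 + 7 + 8 + 9) / 6 = 13/2.

13/2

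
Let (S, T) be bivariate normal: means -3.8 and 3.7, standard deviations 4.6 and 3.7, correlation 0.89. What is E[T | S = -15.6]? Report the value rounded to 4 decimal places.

-4.7473

For a bivariate normal, E[T | S=x] = μ_T + ρ·(σ_T/σ_S)·(x − μ_S).
E[T | S=-15.6] = 3.7 + (0.89)·(3.7/4.6)·(-15.6 − (-3.8)) = 3.7 + (0.71587)·(-11.8) = -4.7473.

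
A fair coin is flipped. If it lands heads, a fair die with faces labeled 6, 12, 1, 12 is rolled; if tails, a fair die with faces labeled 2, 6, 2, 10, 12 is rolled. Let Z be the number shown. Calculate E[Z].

E[Z | heads] = (6+12+1+12)/4 = 31/4.
E[Z | tails] = (2+6+2+10+12)/5 = 32/5.
By the law of total expectation,
E[Z] = (1/2)·(31/4) + (1/2)·(32/5) = 283/40.

283/40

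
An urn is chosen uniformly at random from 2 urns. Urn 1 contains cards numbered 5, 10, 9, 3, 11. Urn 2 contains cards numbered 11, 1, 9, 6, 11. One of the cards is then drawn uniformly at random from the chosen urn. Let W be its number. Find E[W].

38/5

E[W | urn 1] = (5+10+9+3+11)/5 = 38/5.
E[W | urn 2] = (11+1+9+6+11)/5 = 38/5.
E[W] = (1/2)·(38/5) + (1/2)·(38/5) = 38/5.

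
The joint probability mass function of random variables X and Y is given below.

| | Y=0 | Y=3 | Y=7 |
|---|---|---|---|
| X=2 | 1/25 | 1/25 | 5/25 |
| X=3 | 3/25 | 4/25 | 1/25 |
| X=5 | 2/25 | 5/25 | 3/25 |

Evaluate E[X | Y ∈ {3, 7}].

P(Y ∈ {3, 7}) = 19/25.
Σ X·P over the event = 2·(1/25) + 2·(5/25) + 3·(4/25) + 3·(1/25) + 5·(5/25) + 5·(3/25) = 67/25.
E[X | Y ∈ {3, 7}] = (67/25) / (19/25) = 67/19.

67/19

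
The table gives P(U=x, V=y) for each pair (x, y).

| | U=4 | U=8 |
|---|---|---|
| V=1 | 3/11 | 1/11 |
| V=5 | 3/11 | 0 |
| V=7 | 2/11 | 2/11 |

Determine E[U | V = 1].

P(V = 1) = 4/11.
Σ U·P over the event = 4·(3/11) + 8·(1/11) = 20/11.
E[U | V = 1] = (20/11) / (4/11) = 5.

5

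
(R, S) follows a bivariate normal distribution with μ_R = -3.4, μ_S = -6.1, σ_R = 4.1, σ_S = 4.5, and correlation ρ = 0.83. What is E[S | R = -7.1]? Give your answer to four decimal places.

The regression of S on R has slope ρ·σ_S/σ_R and passes through (μ_R, μ_S).
E[S | R=-7.1] = -6.1 + (0.83)·(4.5/4.1)·(-7.1 − (-3.4)) = -6.1 + (0.91098)·(-3.7) = -9.4706.

-9.4706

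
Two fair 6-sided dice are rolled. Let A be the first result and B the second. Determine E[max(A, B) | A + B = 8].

Outcomes with A + B = 8: (2,6), (3,5), (4,4), (5,3), (6,2), each with probability 1/36.
E[max(A, B) | A + B = 8] = (6 + 5 + 4 + 5 + 6) / 5 = 26/5.

26/5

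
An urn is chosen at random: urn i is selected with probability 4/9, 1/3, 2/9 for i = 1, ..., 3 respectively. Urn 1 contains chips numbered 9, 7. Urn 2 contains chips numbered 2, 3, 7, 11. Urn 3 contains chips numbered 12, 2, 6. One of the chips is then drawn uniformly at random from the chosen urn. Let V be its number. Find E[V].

E[V | urn 1] = (9+7)/2 = 8.
E[V | urn 2] = (2+3+7+11)/4 = 23/4.
E[V | urn 3] = (12+2+6)/3 = 20/3.
E[V] = (4/9)·(8) + (1/3)·(23/4) + (2/9)·(20/3) = 751/108.

751/108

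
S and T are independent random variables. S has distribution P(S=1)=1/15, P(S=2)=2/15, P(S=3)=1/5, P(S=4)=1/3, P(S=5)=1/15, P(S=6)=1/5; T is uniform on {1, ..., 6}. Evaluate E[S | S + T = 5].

P(S + T = 5) = 11/90.
Summing S·P(x,y) over outcomes with S + T = 5 gives 17/45.
E[S | S + T = 5] = (17/45) / (11/90) = 34/11.

34/11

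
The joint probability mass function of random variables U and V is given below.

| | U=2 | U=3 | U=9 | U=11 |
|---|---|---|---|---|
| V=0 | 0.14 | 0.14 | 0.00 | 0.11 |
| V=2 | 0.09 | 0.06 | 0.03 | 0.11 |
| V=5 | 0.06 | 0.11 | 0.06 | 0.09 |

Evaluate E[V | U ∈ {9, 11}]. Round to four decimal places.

P(U ∈ {9, 11}) = 0.40.
Σ V·P over the event = 2·(0.03) + 5·(0.06) + 0·(0.11) + 2·(0.11) + 5·(0.09) = 1.03.
E[V | U ∈ {9, 11}] = (1.03) / (0.40) = 2.5750.

2.5750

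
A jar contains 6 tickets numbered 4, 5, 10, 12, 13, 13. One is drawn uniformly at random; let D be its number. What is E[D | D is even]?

P(D is even) = 1/2.
Σ over the event: 4·1/6 + 10·1/6 + 12·1/6 = 13/3.
E[D | D is even] = (13/3) / (1/2) = 26/3.

26/3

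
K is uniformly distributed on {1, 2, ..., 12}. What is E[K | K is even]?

Given K is even, K is equally likely to be any of {2, 4, 6, 8, 10, 12}.
E[K | K is even] = (2 + 4 + 6 + 8 + 10 + 12) / 6 = 7.

7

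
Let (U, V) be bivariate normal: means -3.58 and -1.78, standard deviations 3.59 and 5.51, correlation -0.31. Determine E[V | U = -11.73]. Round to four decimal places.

For a bivariate normal, E[V | U=x] = μ_V + ρ·(σ_V/σ_U)·(x − μ_U).
E[V | U=-11.73] = -1.78 + (-0.31)·(5.51/3.59)·(-11.73 − (-3.58)) = -1.78 + (-0.47579)·(-8.15) = 2.0977.

2.0977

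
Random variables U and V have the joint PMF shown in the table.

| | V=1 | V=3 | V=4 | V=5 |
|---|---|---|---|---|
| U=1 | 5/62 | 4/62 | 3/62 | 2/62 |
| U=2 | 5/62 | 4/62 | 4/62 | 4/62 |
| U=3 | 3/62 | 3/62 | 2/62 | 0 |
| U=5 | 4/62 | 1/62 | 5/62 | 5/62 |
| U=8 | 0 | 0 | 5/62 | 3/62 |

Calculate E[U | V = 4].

82/19

P(V = 4) = 19/62.
Σ U·P over the event = 1·(3/62) + 2·(4/62) + 3·(2/62) + 5·(5/62) + 8·(5/62) = 41/31.
E[U | V = 4] = (41/31) / (19/62) = 82/19.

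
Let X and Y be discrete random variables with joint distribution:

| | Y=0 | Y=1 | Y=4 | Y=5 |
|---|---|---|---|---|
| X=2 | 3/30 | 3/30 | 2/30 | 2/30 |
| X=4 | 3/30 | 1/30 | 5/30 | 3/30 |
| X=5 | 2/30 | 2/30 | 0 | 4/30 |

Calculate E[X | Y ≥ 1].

P(Y ≥ 1) = 11/15.
Σ X·P over the event = 2·(3/30) + 2·(2/30) + 2·(2/30) + 4·(1/30) + 4·(5/30) + 4·(3/30) + 5·(2/30) + 5·(4/30) = 8/3.
E[X | Y ≥ 1] = (8/3) / (11/15) = 40/11.

40/11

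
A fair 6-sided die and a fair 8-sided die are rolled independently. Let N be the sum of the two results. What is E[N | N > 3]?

376/45

P(N > 3) = 15/16.
E[N | N > 3] = (47/6) / (15/16) = 376/45.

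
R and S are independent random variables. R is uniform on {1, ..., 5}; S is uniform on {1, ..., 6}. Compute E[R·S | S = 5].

15

Outcomes with S = 5: (1,5), (2,5), (3,5), (4,5), (5,5), each with probability 1/30.
E[R·S | S = 5] = (5 + 10 + 15 + 20 + 25) / 5 = 15.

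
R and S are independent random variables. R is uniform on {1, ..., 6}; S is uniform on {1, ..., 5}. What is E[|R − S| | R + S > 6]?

29/15

P(R + S > 6) = 1/2.
Summing |R−S|·P(x,y) over outcomes with R + S > 6 gives 29/30.
E[|R − S| | R + S > 6] = (29/30) / (1/2) = 29/15.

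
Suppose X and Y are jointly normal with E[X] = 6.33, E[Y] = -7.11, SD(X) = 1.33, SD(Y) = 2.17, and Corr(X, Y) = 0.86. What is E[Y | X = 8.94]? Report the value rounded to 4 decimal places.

-3.4478

The regression of Y on X has slope ρ·σ_Y/σ_X and passes through (μ_X, μ_Y).
E[Y | X=8.94] = -7.11 + (0.86)·(2.17/1.33)·(8.94 − (6.33)) = -7.11 + (1.40316)·(2.61) = -3.4478.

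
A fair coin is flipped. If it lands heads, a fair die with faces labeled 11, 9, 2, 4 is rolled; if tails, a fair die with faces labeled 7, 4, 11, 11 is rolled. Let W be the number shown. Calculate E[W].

E[W | heads] = (11+9+2+4)/4 = 13/2.
E[W | tails] = (7+4+11+11)/4 = 33/4.
E[W] = (1/2)·(13/2) + (1/2)·(33/4) = 59/8.

59/8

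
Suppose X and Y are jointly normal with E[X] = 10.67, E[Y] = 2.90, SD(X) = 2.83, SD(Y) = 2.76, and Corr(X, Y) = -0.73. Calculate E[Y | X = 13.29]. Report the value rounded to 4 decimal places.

1.0347

E[Y | X=x] = μ_Y + ρ(σ_Y/σ_X)(x − μ_X) for jointly normal variables.
E[Y | X=13.29] = 2.90 + (-0.73)·(2.76/2.83)·(13.29 − (10.67)) = 2.90 + (-0.71194)·(2.62) = 1.0347.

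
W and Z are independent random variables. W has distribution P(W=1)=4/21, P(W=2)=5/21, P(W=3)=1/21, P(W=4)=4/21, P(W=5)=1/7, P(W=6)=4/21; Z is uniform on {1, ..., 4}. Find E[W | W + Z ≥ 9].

P(W + Z ≥ 9) = 11/84.
Summing W·P(x,y) over outcomes with W + Z ≥ 9 gives 3/4.
E[W | W + Z ≥ 9] = (3/4) / (11/84) = 63/11.

63/11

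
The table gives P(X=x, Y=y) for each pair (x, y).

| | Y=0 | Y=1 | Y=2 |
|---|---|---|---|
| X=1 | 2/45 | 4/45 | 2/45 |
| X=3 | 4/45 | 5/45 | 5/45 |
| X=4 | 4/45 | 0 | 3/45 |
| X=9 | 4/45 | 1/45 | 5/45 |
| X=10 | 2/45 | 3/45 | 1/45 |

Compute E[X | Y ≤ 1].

P(Y ≤ 1) = 29/45.
Summing X·P(X=x,Y=y) over the conditioning event gives 16/5.
E[X | Y ≤ 1] = (16/5) / (29/45) = 144/29.

144/29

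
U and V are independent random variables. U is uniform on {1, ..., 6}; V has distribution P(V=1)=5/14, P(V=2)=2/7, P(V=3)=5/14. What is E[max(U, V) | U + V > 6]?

P(U + V > 6) = 1/3.
Summing max(U,V)·P(x,y) over outcomes with U + V > 6 gives 149/84.
E[max(U, V) | U + V > 6] = (149/84) / (1/3) = 149/28.

149/28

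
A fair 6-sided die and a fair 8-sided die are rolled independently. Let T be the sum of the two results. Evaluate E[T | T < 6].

P(T < 6) = 5/24.
Σ over the event: 2·1/48 + 3·1/24 + 4·1/16 + 5·1/12 = 5/6.
E[T | T < 6] = (5/6) / (5/24) = 4.

4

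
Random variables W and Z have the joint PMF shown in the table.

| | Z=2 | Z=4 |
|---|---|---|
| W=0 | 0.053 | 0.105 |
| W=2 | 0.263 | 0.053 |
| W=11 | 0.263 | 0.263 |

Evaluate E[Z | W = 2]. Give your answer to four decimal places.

2.3354

P(W = 2) = 0.316.
Σ Z·P over the event = 2·(0.263) + 4·(0.053) = 0.738.
E[Z | W = 2] = (0.738) / (0.316) = 2.3354.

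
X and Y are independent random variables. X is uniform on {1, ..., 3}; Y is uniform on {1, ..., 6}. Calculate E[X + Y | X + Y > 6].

Outcomes with X + Y > 6: (1,6), (2,5), (2,6), (3,4), (3,5), (3,6), each with probability 1/18.
E[X + Y | X + Y > 6] = (7 + 7 + 8 + 7 + 8 + 9) / 6 = 23/3.

23/3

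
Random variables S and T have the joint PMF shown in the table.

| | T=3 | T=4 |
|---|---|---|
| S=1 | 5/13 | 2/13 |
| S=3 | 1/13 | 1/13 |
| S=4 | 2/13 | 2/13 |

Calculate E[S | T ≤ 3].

P(T ≤ 3) = 8/13.
Summing S·P(S=x,T=y) over the conditioning event gives 16/13.
E[S | T ≤ 3] = (16/13) / (8/13) = 2.

2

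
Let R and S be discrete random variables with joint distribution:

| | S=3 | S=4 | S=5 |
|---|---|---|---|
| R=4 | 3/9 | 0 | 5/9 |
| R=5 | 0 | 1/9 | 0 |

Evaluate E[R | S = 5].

P(S = 5) = 5/9.
Σ R·P over the event = 4·(5/9) = 20/9.
E[R | S = 5] = (20/9) / (5/9) = 4.

4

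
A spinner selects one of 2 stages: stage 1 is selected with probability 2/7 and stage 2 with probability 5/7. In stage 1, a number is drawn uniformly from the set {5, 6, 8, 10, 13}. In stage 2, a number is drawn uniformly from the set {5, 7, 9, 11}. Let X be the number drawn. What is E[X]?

284/35

E[X | stage 1] = (5+6+8+10+13)/5 = 42/5.
E[X | stage 2] = (5+7+9+11)/4 = 8.
E[X] = (2/7)·(42/5) + (5/7)·(8) = 284/35.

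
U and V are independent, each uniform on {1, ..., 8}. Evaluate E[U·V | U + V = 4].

P(U + V = 4) = 3/64.
Summing UV·P(x,y) over outcomes with U + V = 4 gives 5/32.
E[U·V | U + V = 4] = (5/32) / (3/64) = 10/3.

10/3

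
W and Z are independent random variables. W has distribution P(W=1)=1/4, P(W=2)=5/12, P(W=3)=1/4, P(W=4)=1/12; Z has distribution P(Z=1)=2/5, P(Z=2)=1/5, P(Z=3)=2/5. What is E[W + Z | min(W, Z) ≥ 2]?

47/9

P(min(W, Z) ≥ 2) = 9/20.
Summing (W+Z)·P(x,y) over outcomes with min(W, Z) ≥ 2 gives 47/20.
E[W + Z | min(W, Z) ≥ 2] = (47/20) / (9/20) = 47/9.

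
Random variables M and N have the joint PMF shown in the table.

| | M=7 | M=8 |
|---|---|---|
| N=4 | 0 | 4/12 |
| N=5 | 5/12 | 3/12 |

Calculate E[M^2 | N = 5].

437/8

P(N = 5) = 2/3.
Σ M^2·P over the event = 49·(5/12) + 64·(3/12) = 437/12.
E[M^2 | N = 5] = (437/12) / (2/3) = 437/8.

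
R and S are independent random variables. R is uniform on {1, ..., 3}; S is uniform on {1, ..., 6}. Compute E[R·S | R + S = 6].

Outcomes with R + S = 6: (1,5), (2,4), (3,3), each with probability 1/18.
E[R·S | R + S = 6] = (5 + 8 + 9) / 3 = 22/3.

22/3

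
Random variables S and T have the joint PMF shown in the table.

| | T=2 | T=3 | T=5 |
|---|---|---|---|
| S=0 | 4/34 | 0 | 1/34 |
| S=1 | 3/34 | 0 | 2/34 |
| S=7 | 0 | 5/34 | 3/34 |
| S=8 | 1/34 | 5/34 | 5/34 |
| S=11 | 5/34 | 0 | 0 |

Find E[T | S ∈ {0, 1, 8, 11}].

81/26

P(S ∈ {0, 1, 8, 11}) = 13/17.
Σ T·P over the event = 2·(4/34) + 5·(1/34) + 2·(3/34) + 5·(2/34) + 2·(1/34) + 3·(5/34) + 5·(5/34) + 2·(5/34) = 81/34.
E[T | S ∈ {0, 1, 8, 11}] = (81/34) / (13/17) = 81/26.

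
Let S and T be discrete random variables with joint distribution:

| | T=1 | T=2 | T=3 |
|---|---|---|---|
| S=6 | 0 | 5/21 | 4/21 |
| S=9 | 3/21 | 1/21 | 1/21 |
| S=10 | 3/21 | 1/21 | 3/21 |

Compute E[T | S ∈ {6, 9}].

15/7

P(S ∈ {6, 9}) = 2/3.
Σ T·P over the event = 2·(5/21) + 3·(4/21) + 1·(3/21) + 2·(1/21) + 3·(1/21) = 10/7.
E[T | S ∈ {6, 9}] = (10/7) / (2/3) = 15/7.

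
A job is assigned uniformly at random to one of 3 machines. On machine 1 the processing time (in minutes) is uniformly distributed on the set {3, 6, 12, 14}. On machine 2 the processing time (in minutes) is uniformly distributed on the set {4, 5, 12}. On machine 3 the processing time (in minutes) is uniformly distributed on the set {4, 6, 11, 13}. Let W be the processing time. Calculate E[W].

E[W | machine 1] = (3+6+12+14)/4 = 35/4.
E[W | machine 2] = (4+5+12)/3 = 7.
E[W | machine 3] = (4+6+11+13)/4 = 17/2.
By the law of total expectation,
E[W] = (1/3)·(35/4) + (1/3)·(7) + (1/3)·(17/2) = 97/12.

97/12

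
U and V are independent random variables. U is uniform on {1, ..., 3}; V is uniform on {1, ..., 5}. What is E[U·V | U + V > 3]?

P(U + V > 3) = 4/5.
Summing UV·P(x,y) over outcomes with U + V > 3 gives 17/3.
E[U·V | U + V > 3] = (17/3) / (4/5) = 85/12.

85/12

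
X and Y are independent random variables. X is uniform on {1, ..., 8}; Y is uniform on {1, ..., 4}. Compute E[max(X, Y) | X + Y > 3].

P(X + Y > 3) = 29/32.
Summing max(X,Y)·P(x,y) over outcomes with X + Y > 3 gives 149/32.
E[max(X, Y) | X + Y > 3] = (149/32) / (29/32) = 149/29.

149/29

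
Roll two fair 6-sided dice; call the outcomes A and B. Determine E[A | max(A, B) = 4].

22/7

Outcomes with max(A, B) = 4: (1,4), (2,4), (3,4), (4,1), (4,2), (4,3), (4,4), each with probability 1/36.
E[A | max(A, B) = 4] = (1 + 2 + 3 + 4 + 4 + 4 + 4) / 7 = 22/7.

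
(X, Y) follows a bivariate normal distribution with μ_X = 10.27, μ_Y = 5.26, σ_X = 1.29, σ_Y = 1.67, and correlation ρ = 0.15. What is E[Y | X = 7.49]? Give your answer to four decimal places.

4.7202

E[Y | X=x] = μ_Y + ρ(σ_Y/σ_X)(x − μ_X) for jointly normal variables.
E[Y | X=7.49] = 5.26 + (0.15)·(1.67/1.29)·(7.49 − (10.27)) = 5.26 + (0.19419)·(-2.78) = 4.7202.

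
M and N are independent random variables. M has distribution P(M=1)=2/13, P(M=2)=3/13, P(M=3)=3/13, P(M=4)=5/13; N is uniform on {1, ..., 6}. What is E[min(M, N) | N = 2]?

24/13

P(N = 2) = 1/6.
Summing min(M,N)·P(x,y) over outcomes with N = 2 gives 4/13.
E[min(M, N) | N = 2] = (4/13) / (1/6) = 24/13.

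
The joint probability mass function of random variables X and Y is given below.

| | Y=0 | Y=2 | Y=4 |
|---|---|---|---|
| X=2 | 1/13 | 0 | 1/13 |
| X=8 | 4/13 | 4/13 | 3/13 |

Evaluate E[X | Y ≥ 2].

29/4

P(Y ≥ 2) = 8/13.
Σ X·P over the event = 2·(1/13) + 8·(4/13) + 8·(3/13) = 58/13.
E[X | Y ≥ 2] = (58/13) / (8/13) = 29/4.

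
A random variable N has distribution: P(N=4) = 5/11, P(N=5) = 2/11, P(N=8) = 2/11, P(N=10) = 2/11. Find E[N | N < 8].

P(N < 8) = 7/11.
Σ over the event: 4·5/11 + 5·2/11 = 30/11.
E[N | N < 8] = (30/11) / (7/11) = 30/7.

30/7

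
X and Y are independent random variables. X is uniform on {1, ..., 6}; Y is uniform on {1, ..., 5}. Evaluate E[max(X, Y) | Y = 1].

Outcomes with Y = 1: (1,1), (2,1), (3,1), (4,1), (5,1), (6,1), each with probability 1/30.
E[max(X, Y) | Y = 1] = (1 + 2 + 3 + 4 + 5 + 6) / 6 = 7/2.

7/2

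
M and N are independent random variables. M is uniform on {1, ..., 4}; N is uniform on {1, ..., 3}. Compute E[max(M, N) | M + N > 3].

29/9

P(M + N > 3) = 3/4.
Summing max(M,N)·P(x,y) over outcomes with M + N > 3 gives 29/12.
E[max(M, N) | M + N > 3] = (29/12) / (3/4) = 29/9.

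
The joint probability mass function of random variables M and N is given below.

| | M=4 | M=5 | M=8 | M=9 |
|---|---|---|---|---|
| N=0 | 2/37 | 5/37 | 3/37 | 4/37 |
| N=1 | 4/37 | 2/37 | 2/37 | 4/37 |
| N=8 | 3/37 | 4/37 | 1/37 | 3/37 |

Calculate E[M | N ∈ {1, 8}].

145/23

P(N ∈ {1, 8}) = 23/37.
Summing M·P(M=x,N=y) over the conditioning event gives 145/37.
E[M | N ∈ {1, 8}] = (145/37) / (23/37) = 145/23.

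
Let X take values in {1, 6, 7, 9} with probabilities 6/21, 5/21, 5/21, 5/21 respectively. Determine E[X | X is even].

6

P(X is even) = 5/21.
Σ over the event: 6·5/21 = 10/7.
E[X | X is even] = (10/7) / (5/21) = 6.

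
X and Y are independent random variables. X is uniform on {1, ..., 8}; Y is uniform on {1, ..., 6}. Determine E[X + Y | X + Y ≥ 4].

376/45

P(X + Y ≥ 4) = 15/16.
Summing (X+Y)·P(x,y) over outcomes with X + Y ≥ 4 gives 47/6.
E[X + Y | X + Y ≥ 4] = (47/6) / (15/16) = 376/45.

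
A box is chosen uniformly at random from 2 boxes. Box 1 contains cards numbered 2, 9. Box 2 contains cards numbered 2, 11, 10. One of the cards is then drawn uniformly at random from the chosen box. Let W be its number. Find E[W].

E[W | box 1] = (2+9)/2 = 11/2.
E[W | box 2] = (2+11+10)/3 = 23/3.
By the law of total expectation,
E[W] = (1/2)·(11/2) + (1/2)·(23/3) = 79/12.

79/12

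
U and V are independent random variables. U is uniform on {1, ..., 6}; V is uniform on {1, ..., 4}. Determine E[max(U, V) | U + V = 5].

Outcomes with U + V = 5: (1,4), (2,3), (3,2), (4,1), each with probability 1/24.
E[max(U, V) | U + V = 5] = (4 + 3 + 3 + 4) / 4 = 7/2.

7/2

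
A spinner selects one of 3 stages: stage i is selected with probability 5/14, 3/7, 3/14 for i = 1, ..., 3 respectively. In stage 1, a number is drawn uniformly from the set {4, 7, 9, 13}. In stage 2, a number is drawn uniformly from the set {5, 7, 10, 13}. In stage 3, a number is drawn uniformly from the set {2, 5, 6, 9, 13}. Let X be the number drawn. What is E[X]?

459/56

E[X | stage 1] = (4+7+9+13)/4 = 33/4.
E[X | stage 2] = (5+7+10+13)/4 = 35/4.
E[X | stage 3] = (2+5+6+9+13)/5 = 7.
By the law of total expectation,
E[X] = (5/14)·(33/4) + (3/7)·(35/4) + (3/14)·(7) = 459/56.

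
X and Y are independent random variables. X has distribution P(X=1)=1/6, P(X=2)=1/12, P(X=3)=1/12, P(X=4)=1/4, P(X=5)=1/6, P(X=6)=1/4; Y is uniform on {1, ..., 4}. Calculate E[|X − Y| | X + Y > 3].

P(X + Y > 3) = 43/48.
Summing |X−Y|·P(x,y) over outcomes with X + Y > 3 gives 97/48.
E[|X − Y| | X + Y > 3] = (97/48) / (43/48) = 97/43.

97/43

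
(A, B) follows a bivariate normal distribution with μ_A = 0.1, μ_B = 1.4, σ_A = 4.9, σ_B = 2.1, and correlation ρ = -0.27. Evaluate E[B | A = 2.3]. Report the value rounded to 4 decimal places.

The regression of B on A has slope ρ·σ_B/σ_A and passes through (μ_A, μ_B).
E[B | A=2.3] = 1.4 + (-0.27)·(2.1/4.9)·(2.3 − (0.1)) = 1.4 + (-0.11571)·(2.2) = 1.1454.

1.1454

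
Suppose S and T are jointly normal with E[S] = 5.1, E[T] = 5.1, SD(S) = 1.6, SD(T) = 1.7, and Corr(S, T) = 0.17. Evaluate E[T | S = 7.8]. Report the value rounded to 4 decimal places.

5.5877

For a bivariate normal, E[T | S=x] = μ_T + ρ·(σ_T/σ_S)·(x − μ_S).
E[T | S=7.8] = 5.1 + (0.17)·(1.7/1.6)·(7.8 − (5.1)) = 5.1 + (0.18063)·(2.7) = 5.5877.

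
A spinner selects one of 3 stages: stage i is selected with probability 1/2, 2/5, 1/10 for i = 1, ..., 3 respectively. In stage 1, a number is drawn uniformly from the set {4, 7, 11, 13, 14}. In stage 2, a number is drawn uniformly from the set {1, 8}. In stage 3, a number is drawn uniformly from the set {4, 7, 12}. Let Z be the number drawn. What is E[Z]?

112/15

E[Z | stage 1] = (4+7+11+13+14)/5 = 49/5.
E[Z | stage 2] = (1+8)/2 = 9/2.
E[Z | stage 3] = (4+7+12)/3 = 23/3.
By the law of total expectation,
E[Z] = (1/2)·(49/5) + (2/5)·(9/2) + (1/10)·(23/3) = 112/15.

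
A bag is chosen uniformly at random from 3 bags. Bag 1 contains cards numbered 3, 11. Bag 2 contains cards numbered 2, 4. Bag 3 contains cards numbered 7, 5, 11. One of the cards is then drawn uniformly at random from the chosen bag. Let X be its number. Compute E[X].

E[X | bag 1] = (3+11)/2 = 7.
E[X | bag 2] = (2+4)/2 = 3.
E[X | bag 3] = (7+5+11)/3 = 23/3.
E[X] = (1/3)·(7) + (1/3)·(3) + (1/3)·(23/3) = 53/9.

53/9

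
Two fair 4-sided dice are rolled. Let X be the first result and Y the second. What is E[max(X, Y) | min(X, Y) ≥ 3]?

15/4

Outcomes with min(X, Y) ≥ 3: (3,3), (3,4), (4,3), (4,4), each with probability 1/16.
E[max(X, Y) | min(X, Y) ≥ 3] = (3 + 4 + 4 + 4) / 4 = 15/4.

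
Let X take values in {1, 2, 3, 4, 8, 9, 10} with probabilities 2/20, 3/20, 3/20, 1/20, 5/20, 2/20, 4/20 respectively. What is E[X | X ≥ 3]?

37/5

P(X ≥ 3) = 3/4.
Σ over the event: 3·3/20 + 4·1/20 + 8·1/4 + 9·1/10 + 10·1/5 = 111/20.
E[X | X ≥ 3] = (111/20) / (3/4) = 37/5.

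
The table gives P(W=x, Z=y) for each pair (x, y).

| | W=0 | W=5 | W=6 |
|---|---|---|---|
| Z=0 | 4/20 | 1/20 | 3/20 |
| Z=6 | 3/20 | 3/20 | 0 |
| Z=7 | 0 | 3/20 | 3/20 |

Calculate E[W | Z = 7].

11/2

P(Z = 7) = 3/10.
Σ W·P over the event = 5·(3/20) + 6·(3/20) = 33/20.
E[W | Z = 7] = (33/20) / (3/10) = 11/2.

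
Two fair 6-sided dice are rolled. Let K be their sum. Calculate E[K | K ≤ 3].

8/3

P(K ≤ 3) = 1/12.
Σ over the event: 2·1/36 + 3·1/18 = 2/9.
E[K | K ≤ 3] = (2/9) / (1/12) = 8/3.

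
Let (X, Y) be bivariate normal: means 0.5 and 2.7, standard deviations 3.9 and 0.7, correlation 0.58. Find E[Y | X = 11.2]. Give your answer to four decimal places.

The regression of Y on X has slope ρ·σ_Y/σ_X and passes through (μ_X, μ_Y).
E[Y | X=11.2] = 2.7 + (0.58)·(0.7/3.9)·(11.2 − (0.5)) = 2.7 + (0.1041)·(10.7) = 3.8139.

3.8139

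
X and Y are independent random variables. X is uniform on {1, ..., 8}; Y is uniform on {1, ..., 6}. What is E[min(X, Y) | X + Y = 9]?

Outcomes with X + Y = 9: (3,6), (4,5), (5,4), (6,3), (7,2), (8,1), each with probability 1/48.
E[min(X, Y) | X + Y = 9] = (3 + 4 + 4 + 3 + 2 + 1) / 6 = 17/6.

17/6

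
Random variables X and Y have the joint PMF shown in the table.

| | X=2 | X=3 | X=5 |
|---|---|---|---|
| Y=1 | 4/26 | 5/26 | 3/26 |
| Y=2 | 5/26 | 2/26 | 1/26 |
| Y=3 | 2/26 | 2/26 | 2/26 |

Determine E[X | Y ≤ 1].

P(Y ≤ 1) = 6/13.
Σ X·P over the event = 2·(4/26) + 3·(5/26) + 5·(3/26) = 19/13.
E[X | Y ≤ 1] = (19/13) / (6/13) = 19/6.

19/6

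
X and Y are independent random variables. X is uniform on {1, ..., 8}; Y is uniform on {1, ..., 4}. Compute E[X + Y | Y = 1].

Outcomes with Y = 1: (1,1), (2,1), (3,1), (4,1), (5,1), (6,1), (7,1), (8,1), each with probability 1/32.
E[X + Y | Y = 1] = (2 + 3 + 4 + 5 + 6 + 7 + 8 + 9) / 8 = 11/2.

11/2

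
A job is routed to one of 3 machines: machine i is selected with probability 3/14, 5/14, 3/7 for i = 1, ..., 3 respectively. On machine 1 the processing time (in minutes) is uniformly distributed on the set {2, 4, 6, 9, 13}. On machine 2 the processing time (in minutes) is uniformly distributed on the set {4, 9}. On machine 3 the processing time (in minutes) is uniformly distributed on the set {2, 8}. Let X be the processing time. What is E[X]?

829/140

E[X | machine 1] = (2+4+6+9+13)/5 = 34/5.
E[X | machine 2] = (4+9)/2 = 13/2.
E[X | machine 3] = (2+8)/2 = 5.
By the law of total expectation,
E[X] = (3/14)·(34/5) + (5/14)·(13/2) + (3/7)·(5) = 829/140.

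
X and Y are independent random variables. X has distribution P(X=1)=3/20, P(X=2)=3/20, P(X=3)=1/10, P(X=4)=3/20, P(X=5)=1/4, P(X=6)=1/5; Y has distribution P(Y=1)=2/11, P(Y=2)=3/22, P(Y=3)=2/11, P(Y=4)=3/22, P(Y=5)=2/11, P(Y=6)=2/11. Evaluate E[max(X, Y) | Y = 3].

P(Y = 3) = 2/11.
Summing max(X,Y)·P(x,y) over outcomes with Y = 3 gives 17/22.
E[max(X, Y) | Y = 3] = (17/22) / (2/11) = 17/4.

17/4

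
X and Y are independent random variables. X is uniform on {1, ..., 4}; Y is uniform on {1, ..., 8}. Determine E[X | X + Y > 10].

11/3

Outcomes with X + Y > 10: (3,8), (4,7), (4,8), each with probability 1/32.
E[X | X + Y > 10] = (3 + 4 + 4) / 3 = 11/3.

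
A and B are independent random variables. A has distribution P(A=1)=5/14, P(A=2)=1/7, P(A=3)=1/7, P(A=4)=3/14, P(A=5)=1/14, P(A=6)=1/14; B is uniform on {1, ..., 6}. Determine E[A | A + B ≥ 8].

P(A + B ≥ 8) = 2/7.
Summing A·P(x,y) over outcomes with A + B ≥ 8 gives 17/14.
E[A | A + B ≥ 8] = (17/14) / (2/7) = 17/4.

17/4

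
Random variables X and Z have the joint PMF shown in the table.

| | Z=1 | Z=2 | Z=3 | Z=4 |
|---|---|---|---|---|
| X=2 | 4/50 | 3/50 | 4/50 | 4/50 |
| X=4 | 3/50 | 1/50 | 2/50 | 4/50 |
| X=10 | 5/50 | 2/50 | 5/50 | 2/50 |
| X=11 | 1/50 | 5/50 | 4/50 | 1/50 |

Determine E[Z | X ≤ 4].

13/5

P(X ≤ 4) = 1/2.
Summing Z·P(X=x,Z=y) over the conditioning event gives 13/10.
E[Z | X ≤ 4] = (13/10) / (1/2) = 13/5.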